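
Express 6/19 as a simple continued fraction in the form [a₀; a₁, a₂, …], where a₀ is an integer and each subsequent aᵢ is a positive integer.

[0; 3, 6]

⌊6/19⌋ = 0, remainder 6
⌊19/6⌋ = 3, remainder 1
⌊6/1⌋ = 6, remainder 0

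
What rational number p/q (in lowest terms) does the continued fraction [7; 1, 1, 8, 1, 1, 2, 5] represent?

3696/491

Compute successive convergents:
a_0 = 7: 7/1
a_1 = 1: 8/1
a_2 = 1: 15/2
a_3 = 8: 128/17
a_4 = 1: 143/19
a_5 = 1: 271/36
a_6 = 2: 685/91
a_7 = 5: 3696/491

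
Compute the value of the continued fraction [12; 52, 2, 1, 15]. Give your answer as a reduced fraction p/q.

29567/2460

Use the convergent recurrence hₖ = aₖ·hₖ₋₁ + hₖ₋₂ (and likewise for the denominators kₖ):
a_0 = 12: 12/1
a_1 = 52: 625/52
a_2 = 2: 1262/105
a_3 = 1: 1887/157
a_4 = 15: 29567/2460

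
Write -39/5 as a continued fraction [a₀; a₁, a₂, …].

[-8; 5]

-39 = -8·5 + 1, so a_0 = -8
5 = 5·1 + 0, so a_1 = 5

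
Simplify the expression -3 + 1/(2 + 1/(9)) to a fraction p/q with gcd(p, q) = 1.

-48/19

a_0 = -3: -3/1
a_1 = 2: -5/2
a_2 = 9: -48/19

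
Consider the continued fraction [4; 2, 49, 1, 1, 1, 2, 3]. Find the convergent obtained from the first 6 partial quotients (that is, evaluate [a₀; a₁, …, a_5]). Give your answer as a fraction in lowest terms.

Starting at the tail and folding back:
Start with 1.
1 + 1/(1/1) = 1 + 1/1 = 2/1
1 + 1/(2/1) = 1 + 1/2 = 3/2
49 + 1/(3/2) = 49 + 2/3 = 149/3
2 + 1/(149/3) = 2 + 3/149 = 301/149
4 + 1/(301/149) = 4 + 149/301 = 1353/301

1353/301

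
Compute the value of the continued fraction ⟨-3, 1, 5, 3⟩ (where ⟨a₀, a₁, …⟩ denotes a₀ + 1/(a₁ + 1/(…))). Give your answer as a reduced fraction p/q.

Compute successive convergents:
a_0 = -3: -3/1
a_1 = 1: -2/1
a_2 = 5: -13/6
a_3 = 3: -41/19

-41/19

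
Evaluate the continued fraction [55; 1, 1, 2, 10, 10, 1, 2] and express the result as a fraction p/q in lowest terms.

Build up convergents one term at a time:
a_0 = 55: 55/1
a_1 = 1: 56/1
a_2 = 1: 111/2
a_3 = 2: 278/5
a_4 = 10: 2891/52
a_5 = 10: 29188/525
a_6 = 1: 32079/577
a_7 = 2: 93346/1679

93346/1679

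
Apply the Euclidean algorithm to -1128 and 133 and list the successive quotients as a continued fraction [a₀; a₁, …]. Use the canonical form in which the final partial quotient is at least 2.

[-9; 1, 1, 12, 1, 4]

⌊-1128/133⌋ = -9, remainder 69
⌊133/69⌋ = 1, remainder 64
⌊69/64⌋ = 1, remainder 5
⌊64/5⌋ = 12, remainder 4
⌊5/4⌋ = 1, remainder 1
⌊4/1⌋ = 4, remainder 0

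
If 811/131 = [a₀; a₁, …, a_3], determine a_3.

⌊811/131⌋ = 6, remainder 25
⌊131/25⌋ = 5, remainder 6
⌊25/6⌋ = 4, remainder 1
⌊6/1⌋ = 6, remainder 0

6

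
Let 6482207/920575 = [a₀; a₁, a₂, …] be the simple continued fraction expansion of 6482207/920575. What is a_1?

6482207 = 7·920575 + 38182, so a_0 = 7
920575 = 24·38182 + 4207, so a_1 = 24

24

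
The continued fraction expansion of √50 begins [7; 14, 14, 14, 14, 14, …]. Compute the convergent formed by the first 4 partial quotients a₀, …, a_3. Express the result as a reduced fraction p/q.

19601/2772

Starting at the tail and folding back:
Start with 14.
14 + 1/(14/1) = 14 + 1/14 = 197/14
14 + 1/(197/14) = 14 + 14/197 = 2772/197
7 + 1/(2772/197) = 7 + 197/2772 = 19601/2772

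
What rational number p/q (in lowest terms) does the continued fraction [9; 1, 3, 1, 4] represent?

Start with 4.
1 + 1/(4/1) = 1 + 1/4 = 5/4
3 + 1/(5/4) = 3 + 4/5 = 19/5
1 + 1/(19/5) = 1 + 5/19 = 24/19
9 + 1/(24/19) = 9 + 19/24 = 235/24

235/24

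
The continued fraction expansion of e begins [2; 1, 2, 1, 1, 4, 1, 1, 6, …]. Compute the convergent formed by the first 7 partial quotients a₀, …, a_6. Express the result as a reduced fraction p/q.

Use the convergent recurrence hₖ = aₖ·hₖ₋₁ + hₖ₋₂ (and likewise for the denominators kₖ):
a_0 = 2: 2/1
a_1 = 1: 3/1
a_2 = 2: 8/3
a_3 = 1: 11/4
a_4 = 1: 19/7
a_5 = 4: 87/32
a_6 = 1: 106/39

106/39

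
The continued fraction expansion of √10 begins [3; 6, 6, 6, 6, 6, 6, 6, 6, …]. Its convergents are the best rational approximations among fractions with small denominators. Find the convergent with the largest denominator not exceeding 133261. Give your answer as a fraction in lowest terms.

168717/53353

a_0 = 3: 3/1  (≤ bound)
a_1 = 6: 19/6  (≤ bound)
a_2 = 6: 117/37  (≤ bound)
a_3 = 6: 721/228  (≤ bound)
a_4 = 6: 4443/1405  (≤ bound)
a_5 = 6: 27379/8658  (≤ bound)
a_6 = 6: 168717/53353  (≤ bound)
a_7 = 6: 1039681/328776  (> 133261, stop)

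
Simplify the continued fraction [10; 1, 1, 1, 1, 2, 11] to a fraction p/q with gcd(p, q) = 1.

1571/148

Build up convergents one term at a time:
a_0 = 10: 10/1
a_1 = 1: 11/1
a_2 = 1: 21/2
a_3 = 1: 32/3
a_4 = 1: 53/5
a_5 = 2: 138/13
a_6 = 11: 1571/148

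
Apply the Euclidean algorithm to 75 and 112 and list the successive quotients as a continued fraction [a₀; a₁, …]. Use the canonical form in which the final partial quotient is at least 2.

[0; 1, 2, 37]

Repeatedly divide and take the remainder:
75 = 0·112 + 75, so a_0 = 0
112 = 1·75 + 37, so a_1 = 1
75 = 2·37 + 1, so a_2 = 2
37 = 37·1 + 0, so a_3 = 37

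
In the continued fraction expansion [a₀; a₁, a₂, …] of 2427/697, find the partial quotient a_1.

2427 = 3·697 + 336, so a_0 = 3
697 = 2·336 + 25, so a_1 = 2

2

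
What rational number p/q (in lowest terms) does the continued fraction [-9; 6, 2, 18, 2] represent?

Collapse the nested fraction from the inside out:
Start with 2.
18 + 1/(2/1) = 18 + 1/2 = 37/2
2 + 1/(37/2) = 2 + 2/37 = 76/37
6 + 1/(76/37) = 6 + 37/76 = 493/76
-9 + 1/(493/76) = -9 + 76/493 = -4361/493

-4361/493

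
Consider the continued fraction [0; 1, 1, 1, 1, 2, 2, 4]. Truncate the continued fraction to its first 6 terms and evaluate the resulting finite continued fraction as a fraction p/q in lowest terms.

Compute successive convergents:
a_0 = 0: 0/1
a_1 = 1: 1/1
a_2 = 1: 1/2
a_3 = 1: 2/3
a_4 = 1: 3/5
a_5 = 2: 8/13

8/13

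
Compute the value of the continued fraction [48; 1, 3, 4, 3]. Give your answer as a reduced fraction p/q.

Compute successive convergents:
a_0 = 48: 48/1
a_1 = 1: 49/1
a_2 = 3: 195/4
a_3 = 4: 829/17
a_4 = 3: 2682/55

2682/55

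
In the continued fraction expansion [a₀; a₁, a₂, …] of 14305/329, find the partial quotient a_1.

2

14305 ÷ 329 → quotient 43, remainder 158
329 ÷ 158 → quotient 2, remainder 13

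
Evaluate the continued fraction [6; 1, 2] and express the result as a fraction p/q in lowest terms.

Start with 2.
1 + 1/(2/1) = 1 + 1/2 = 3/2
6 + 1/(3/2) = 6 + 2/3 = 20/3

20/3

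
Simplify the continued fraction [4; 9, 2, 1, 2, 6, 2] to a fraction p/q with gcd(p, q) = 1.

Build up convergents one term at a time:
a_0 = 4: 4/1
a_1 = 9: 37/9
a_2 = 2: 78/19
a_3 = 1: 115/28
a_4 = 2: 308/75
a_5 = 6: 1963/478
a_6 = 2: 4234/1031

4234/1031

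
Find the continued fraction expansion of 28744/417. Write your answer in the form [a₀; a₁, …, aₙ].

[68; 1, 13, 2, 1, 1, 1, 3]

28744 ÷ 417 → quotient 68, remainder 388
417 ÷ 388 → quotient 1, remainder 29
388 ÷ 29 → quotient 13, remainder 11
29 ÷ 11 → quotient 2, remainder 7
11 ÷ 7 → quotient 1, remainder 4
7 ÷ 4 → quotient 1, remainder 3
4 ÷ 3 → quotient 1, remainder 1
3 ÷ 1 → quotient 3, remainder 0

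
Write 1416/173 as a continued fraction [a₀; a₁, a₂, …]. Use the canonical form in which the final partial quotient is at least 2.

Apply division with remainder until the remainder is 0:
1416 = 8·173 + 32, so a_0 = 8
173 = 5·32 + 13, so a_1 = 5
32 = 2·13 + 6, so a_2 = 2
13 = 2·6 + 1, so a_3 = 2
6 = 6·1 + 0, so a_4 = 6

[8; 5, 2, 2, 6]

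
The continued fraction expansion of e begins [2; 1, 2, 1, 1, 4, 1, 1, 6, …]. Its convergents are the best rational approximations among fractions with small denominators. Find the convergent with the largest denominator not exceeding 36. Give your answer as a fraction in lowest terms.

87/32

a_0 = 2: 2/1  (≤ bound)
a_1 = 1: 3/1  (≤ bound)
a_2 = 2: 8/3  (≤ bound)
a_3 = 1: 11/4  (≤ bound)
a_4 = 1: 19/7  (≤ bound)
a_5 = 4: 87/32  (≤ bound)
a_6 = 1: 106/39  (> 36, stop)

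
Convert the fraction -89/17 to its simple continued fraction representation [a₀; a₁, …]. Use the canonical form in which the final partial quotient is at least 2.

[-6; 1, 3, 4]

Apply division with remainder until the remainder is 0:
-89 = -6·17 + 13, so a_0 = -6
17 = 1·13 + 4, so a_1 = 1
13 = 3·4 + 1, so a_2 = 3
4 = 4·1 + 0, so a_3 = 4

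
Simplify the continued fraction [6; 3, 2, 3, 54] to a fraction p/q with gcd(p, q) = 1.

8198/1303

Start with 54.
3 + 1/(54/1) = 3 + 1/54 = 163/54
2 + 1/(163/54) = 2 + 54/163 = 380/163
3 + 1/(380/163) = 3 + 163/380 = 1303/380
6 + 1/(1303/380) = 6 + 380/1303 = 8198/1303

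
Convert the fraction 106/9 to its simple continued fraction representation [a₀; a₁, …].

106 = 11·9 + 7, so a_0 = 11
9 = 1·7 + 2, so a_1 = 1
7 = 3·2 + 1, so a_2 = 3
2 = 2·1 + 0, so a_3 = 2

[11; 1, 3, 2]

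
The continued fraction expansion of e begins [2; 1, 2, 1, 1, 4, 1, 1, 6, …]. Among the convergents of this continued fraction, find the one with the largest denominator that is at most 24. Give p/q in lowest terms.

19/7

a_0 = 2: 2/1  (≤ bound)
a_1 = 1: 3/1  (≤ bound)
a_2 = 2: 8/3  (≤ bound)
a_3 = 1: 11/4  (≤ bound)
a_4 = 1: 19/7  (≤ bound)
a_5 = 4: 87/32  (> 24, stop)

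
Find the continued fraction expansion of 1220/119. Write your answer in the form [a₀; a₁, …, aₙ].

[10; 3, 1, 29]

Run the Euclidean algorithm, recording each quotient:
1220 = 10·119 + 30, so a_0 = 10
119 = 3·30 + 29, so a_1 = 3
30 = 1·29 + 1, so a_2 = 1
29 = 29·1 + 0, so a_3 = 29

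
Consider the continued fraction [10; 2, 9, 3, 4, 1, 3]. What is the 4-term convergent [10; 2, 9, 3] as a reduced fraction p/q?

Start with 3.
9 + 1/(3/1) = 9 + 1/3 = 28/3
2 + 1/(28/3) = 2 + 3/28 = 59/28
10 + 1/(59/28) = 10 + 28/59 = 618/59

618/59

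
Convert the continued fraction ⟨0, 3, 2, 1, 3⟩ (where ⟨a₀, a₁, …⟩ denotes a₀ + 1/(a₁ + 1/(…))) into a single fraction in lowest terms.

Start with 3.
1 + 1/(3/1) = 1 + 1/3 = 4/3
2 + 1/(4/3) = 2 + 3/4 = 11/4
3 + 1/(11/4) = 3 + 4/11 = 37/11
0 + 1/(37/11) = 0 + 11/37 = 11/37

11/37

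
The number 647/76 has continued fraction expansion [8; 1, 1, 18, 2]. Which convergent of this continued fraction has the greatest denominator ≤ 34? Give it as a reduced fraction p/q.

a_0 = 8: 8/1  (≤ bound)
a_1 = 1: 9/1  (≤ bound)
a_2 = 1: 17/2  (≤ bound)
a_3 = 18: 315/37  (> 34, stop)

17/2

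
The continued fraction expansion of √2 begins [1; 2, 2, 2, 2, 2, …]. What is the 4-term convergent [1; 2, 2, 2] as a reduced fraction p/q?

Start with 2.
2 + 1/(2/1) = 2 + 1/2 = 5/2
2 + 1/(5/2) = 2 + 2/5 = 12/5
1 + 1/(12/5) = 1 + 5/12 = 17/12

17/12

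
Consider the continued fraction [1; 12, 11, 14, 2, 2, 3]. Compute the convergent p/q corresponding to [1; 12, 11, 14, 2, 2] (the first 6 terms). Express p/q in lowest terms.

Start with 2.
2 + 1/(2/1) = 2 + 1/2 = 5/2
14 + 1/(5/2) = 14 + 2/5 = 72/5
11 + 1/(72/5) = 11 + 5/72 = 797/72
12 + 1/(797/72) = 12 + 72/797 = 9636/797
1 + 1/(9636/797) = 1 + 797/9636 = 10433/9636

10433/9636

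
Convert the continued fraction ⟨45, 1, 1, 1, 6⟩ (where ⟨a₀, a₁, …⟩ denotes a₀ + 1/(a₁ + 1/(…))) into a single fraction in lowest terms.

Start with 6.
1 + 1/(6/1) = 1 + 1/6 = 7/6
1 + 1/(7/6) = 1 + 6/7 = 13/7
1 + 1/(13/7) = 1 + 7/13 = 20/13
45 + 1/(20/13) = 45 + 13/20 = 913/20

913/20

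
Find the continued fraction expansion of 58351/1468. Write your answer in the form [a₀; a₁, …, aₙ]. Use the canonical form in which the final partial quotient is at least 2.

[39; 1, 2, 1, 45, 8]

Repeatedly divide and take the remainder:
58351 ÷ 1468 → quotient 39, remainder 1099
1468 ÷ 1099 → quotient 1, remainder 369
1099 ÷ 369 → quotient 2, remainder 361
369 ÷ 361 → quotient 1, remainder 8
361 ÷ 8 → quotient 45, remainder 1
8 ÷ 1 → quotient 8, remainder 0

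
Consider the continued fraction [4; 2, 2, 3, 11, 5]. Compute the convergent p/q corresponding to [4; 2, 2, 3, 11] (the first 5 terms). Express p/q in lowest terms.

Build up convergents one term at a time:
a_0 = 4: 4/1
a_1 = 2: 9/2
a_2 = 2: 22/5
a_3 = 3: 75/17
a_4 = 11: 847/192

847/192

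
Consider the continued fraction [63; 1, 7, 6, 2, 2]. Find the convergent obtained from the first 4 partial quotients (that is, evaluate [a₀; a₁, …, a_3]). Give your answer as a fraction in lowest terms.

3130/49

Build up convergents one term at a time:
a_0 = 63: 63/1
a_1 = 1: 64/1
a_2 = 7: 511/8
a_3 = 6: 3130/49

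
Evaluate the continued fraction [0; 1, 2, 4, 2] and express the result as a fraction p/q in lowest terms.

20/29

a_0 = 0: 0/1
a_1 = 1: 1/1
a_2 = 2: 2/3
a_3 = 4: 9/13
a_4 = 2: 20/29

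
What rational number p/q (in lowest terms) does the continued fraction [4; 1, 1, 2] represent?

23/5

Start with 2.
1 + 1/(2/1) = 1 + 1/2 = 3/2
1 + 1/(3/2) = 1 + 2/3 = 5/3
4 + 1/(5/3) = 4 + 3/5 = 23/5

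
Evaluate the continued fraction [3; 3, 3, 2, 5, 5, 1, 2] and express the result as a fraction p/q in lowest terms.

7249/2194

Build up convergents one term at a time:
a_0 = 3: 3/1
a_1 = 3: 10/3
a_2 = 3: 33/10
a_3 = 2: 76/23
a_4 = 5: 413/125
a_5 = 5: 2141/648
a_6 = 1: 2554/773
a_7 = 2: 7249/2194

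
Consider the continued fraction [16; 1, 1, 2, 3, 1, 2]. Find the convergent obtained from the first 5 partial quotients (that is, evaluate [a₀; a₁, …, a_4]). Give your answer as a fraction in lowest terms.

282/17

Start with 3.
2 + 1/(3/1) = 2 + 1/3 = 7/3
1 + 1/(7/3) = 1 + 3/7 = 10/7
1 + 1/(10/7) = 1 + 7/10 = 17/10
16 + 1/(17/10) = 16 + 10/17 = 282/17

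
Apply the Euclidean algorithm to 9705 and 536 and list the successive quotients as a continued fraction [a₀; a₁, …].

[18; 9, 2, 2, 11]

9705 = 18·536 + 57, so a_0 = 18
536 = 9·57 + 23, so a_1 = 9
57 = 2·23 + 11, so a_2 = 2
23 = 2·11 + 1, so a_3 = 2
11 = 11·1 + 0, so a_4 = 11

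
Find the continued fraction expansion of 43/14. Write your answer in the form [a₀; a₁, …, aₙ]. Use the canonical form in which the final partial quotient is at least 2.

43 = 3·14 + 1, so a_0 = 3
14 = 14·1 + 0, so a_1 = 14

[3; 14]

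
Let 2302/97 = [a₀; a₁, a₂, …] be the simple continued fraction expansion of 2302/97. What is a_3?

1

2302 ÷ 97 → quotient 23, remainder 71
97 ÷ 71 → quotient 1, remainder 26
71 ÷ 26 → quotient 2, remainder 19
26 ÷ 19 → quotient 1, remainder 7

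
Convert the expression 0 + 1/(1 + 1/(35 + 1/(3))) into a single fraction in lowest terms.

Start with 3.
35 + 1/(3/1) = 35 + 1/3 = 106/3
1 + 1/(106/3) = 1 + 3/106 = 109/106
0 + 1/(109/106) = 0 + 106/109 = 106/109

106/109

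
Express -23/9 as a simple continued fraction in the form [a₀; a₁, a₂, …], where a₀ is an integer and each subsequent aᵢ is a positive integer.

[-3; 2, 4]

Run the Euclidean algorithm, recording each quotient:
⌊-23/9⌋ = -3, remainder 4
⌊9/4⌋ = 2, remainder 1
⌊4/1⌋ = 4, remainder 0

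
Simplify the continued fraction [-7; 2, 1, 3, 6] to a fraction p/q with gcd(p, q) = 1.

-458/69

a_0 = -7: -7/1
a_1 = 2: -13/2
a_2 = 1: -20/3
a_3 = 3: -73/11
a_4 = 6: -458/69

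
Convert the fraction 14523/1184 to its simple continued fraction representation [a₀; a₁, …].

[12; 3, 1, 3, 6, 1, 10]

14523 ÷ 1184 → quotient 12, remainder 315
1184 ÷ 315 → quotient 3, remainder 239
315 ÷ 239 → quotient 1, remainder 76
239 ÷ 76 → quotient 3, remainder 11
76 ÷ 11 → quotient 6, remainder 10
11 ÷ 10 → quotient 1, remainder 1
10 ÷ 1 → quotient 10, remainder 0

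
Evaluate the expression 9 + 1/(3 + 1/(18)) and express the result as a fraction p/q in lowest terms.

513/55

Use the convergent recurrence hₖ = aₖ·hₖ₋₁ + hₖ₋₂ (and likewise for the denominators kₖ):
a_0 = 9: 9/1
a_1 = 3: 28/3
a_2 = 18: 513/55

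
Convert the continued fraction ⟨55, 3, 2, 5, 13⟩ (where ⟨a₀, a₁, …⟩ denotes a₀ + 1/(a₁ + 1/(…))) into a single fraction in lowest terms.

27700/501

a_0 = 55: 55/1
a_1 = 3: 166/3
a_2 = 2: 387/7
a_3 = 5: 2101/38
a_4 = 13: 27700/501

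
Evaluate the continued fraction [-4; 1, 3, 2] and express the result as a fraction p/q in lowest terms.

-29/9

Starting at the tail and folding back:
Start with 2.
3 + 1/(2/1) = 3 + 1/2 = 7/2
1 + 1/(7/2) = 1 + 2/7 = 9/7
-4 + 1/(9/7) = -4 + 7/9 = -29/9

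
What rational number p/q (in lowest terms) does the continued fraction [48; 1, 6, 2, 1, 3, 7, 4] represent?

119082/2437

a_0 = 48: 48/1
a_1 = 1: 49/1
a_2 = 6: 342/7
a_3 = 2: 733/15
a_4 = 1: 1075/22
a_5 = 3: 3958/81
a_6 = 7: 28781/589
a_7 = 4: 119082/2437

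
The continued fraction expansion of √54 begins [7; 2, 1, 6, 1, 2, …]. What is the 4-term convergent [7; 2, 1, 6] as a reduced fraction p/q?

Compute successive convergents:
a_0 = 7: 7/1
a_1 = 2: 15/2
a_2 = 1: 22/3
a_3 = 6: 147/20

147/20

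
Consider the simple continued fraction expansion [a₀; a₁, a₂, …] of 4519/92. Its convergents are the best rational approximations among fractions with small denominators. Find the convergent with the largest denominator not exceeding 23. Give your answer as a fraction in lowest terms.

a_0 = 49: 49/1  (≤ bound)
a_1 = 8: 393/8  (≤ bound)
a_2 = 2: 835/17  (≤ bound)
a_3 = 1: 1228/25  (> 23, stop)

835/17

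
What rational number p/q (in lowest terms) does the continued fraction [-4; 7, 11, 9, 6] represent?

-16717/4332

Use the convergent recurrence hₖ = aₖ·hₖ₋₁ + hₖ₋₂ (and likewise for the denominators kₖ):
a_0 = -4: -4/1
a_1 = 7: -27/7
a_2 = 11: -301/78
a_3 = 9: -2736/709
a_4 = 6: -16717/4332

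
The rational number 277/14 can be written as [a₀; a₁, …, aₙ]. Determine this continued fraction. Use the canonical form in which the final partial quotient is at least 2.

[19; 1, 3, 1, 2]

Repeatedly divide and take the remainder:
⌊277/14⌋ = 19, remainder 11
⌊14/11⌋ = 1, remainder 3
⌊11/3⌋ = 3, remainder 2
⌊3/2⌋ = 1, remainder 1
⌊2/1⌋ = 2, remainder 0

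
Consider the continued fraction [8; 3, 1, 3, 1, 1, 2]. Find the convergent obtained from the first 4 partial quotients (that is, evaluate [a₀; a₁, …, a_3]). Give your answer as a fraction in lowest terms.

124/15

Start with 3.
1 + 1/(3/1) = 1 + 1/3 = 4/3
3 + 1/(4/3) = 3 + 3/4 = 15/4
8 + 1/(15/4) = 8 + 4/15 = 124/15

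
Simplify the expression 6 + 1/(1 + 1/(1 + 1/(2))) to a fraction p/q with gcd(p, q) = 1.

33/5

Collapse the nested fraction from the inside out:
Start with 2.
1 + 1/(2/1) = 1 + 1/2 = 3/2
1 + 1/(3/2) = 1 + 2/3 = 5/3
6 + 1/(5/3) = 6 + 3/5 = 33/5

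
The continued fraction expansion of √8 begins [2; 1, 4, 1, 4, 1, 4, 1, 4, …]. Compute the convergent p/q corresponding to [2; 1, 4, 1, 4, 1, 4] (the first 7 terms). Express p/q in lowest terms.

a_0 = 2: 2/1
a_1 = 1: 3/1
a_2 = 4: 14/5
a_3 = 1: 17/6
a_4 = 4: 82/29
a_5 = 1: 99/35
a_6 = 4: 478/169

478/169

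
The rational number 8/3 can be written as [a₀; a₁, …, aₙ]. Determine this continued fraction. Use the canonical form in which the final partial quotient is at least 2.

[2; 1, 2]

8 ÷ 3 → quotient 2, remainder 2
3 ÷ 2 → quotient 1, remainder 1
2 ÷ 1 → quotient 2, remainder 0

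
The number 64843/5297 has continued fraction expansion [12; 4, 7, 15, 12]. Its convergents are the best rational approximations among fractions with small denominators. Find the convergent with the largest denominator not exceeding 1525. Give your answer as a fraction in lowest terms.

a_0 = 12: 12/1  (≤ bound)
a_1 = 4: 49/4  (≤ bound)
a_2 = 7: 355/29  (≤ bound)
a_3 = 15: 5374/439  (≤ bound)
a_4 = 12: 64843/5297  (> 1525, stop)

5374/439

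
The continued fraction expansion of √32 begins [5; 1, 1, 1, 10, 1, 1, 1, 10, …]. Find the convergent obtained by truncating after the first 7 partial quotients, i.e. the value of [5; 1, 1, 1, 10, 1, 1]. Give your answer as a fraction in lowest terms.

379/67

Start with 1.
1 + 1/(1/1) = 1 + 1/1 = 2/1
10 + 1/(2/1) = 10 + 1/2 = 21/2
1 + 1/(21/2) = 1 + 2/21 = 23/21
1 + 1/(23/21) = 1 + 21/23 = 44/23
1 + 1/(44/23) = 1 + 23/44 = 67/44
5 + 1/(67/44) = 5 + 44/67 = 379/67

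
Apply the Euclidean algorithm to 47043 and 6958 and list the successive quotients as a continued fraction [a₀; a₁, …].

[6; 1, 3, 5, 2, 3, 3, 13]

Repeatedly divide and take the remainder:
⌊47043/6958⌋ = 6, remainder 5295
⌊6958/5295⌋ = 1, remainder 1663
⌊5295/1663⌋ = 3, remainder 306
⌊1663/306⌋ = 5, remainder 133
⌊306/133⌋ = 2, remainder 40
⌊133/40⌋ = 3, remainder 13
⌊40/13⌋ = 3, remainder 1
⌊13/1⌋ = 13, remainder 0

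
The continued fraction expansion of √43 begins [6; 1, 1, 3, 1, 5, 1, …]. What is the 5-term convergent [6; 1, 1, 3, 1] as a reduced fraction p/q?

59/9

Starting at the tail and folding back:
Start with 1.
3 + 1/(1/1) = 3 + 1/1 = 4/1
1 + 1/(4/1) = 1 + 1/4 = 5/4
1 + 1/(5/4) = 1 + 4/5 = 9/5
6 + 1/(9/5) = 6 + 5/9 = 59/9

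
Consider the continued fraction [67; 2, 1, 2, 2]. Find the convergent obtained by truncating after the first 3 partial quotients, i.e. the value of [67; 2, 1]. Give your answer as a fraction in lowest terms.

202/3

Use the convergent recurrence hₖ = aₖ·hₖ₋₁ + hₖ₋₂ (and likewise for the denominators kₖ):
a_0 = 67: 67/1
a_1 = 2: 135/2
a_2 = 1: 202/3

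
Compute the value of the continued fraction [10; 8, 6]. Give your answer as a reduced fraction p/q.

Start with 6.
8 + 1/(6/1) = 8 + 1/6 = 49/6
10 + 1/(49/6) = 10 + 6/49 = 496/49

496/49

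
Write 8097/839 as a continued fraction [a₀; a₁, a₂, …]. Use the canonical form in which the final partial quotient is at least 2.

[9; 1, 1, 1, 6, 3, 13]

⌊8097/839⌋ = 9, remainder 546
⌊839/546⌋ = 1, remainder 293
⌊546/293⌋ = 1, remainder 253
⌊293/253⌋ = 1, remainder 40
⌊253/40⌋ = 6, remainder 13
⌊40/13⌋ = 3, remainder 1
⌊13/1⌋ = 13, remainder 0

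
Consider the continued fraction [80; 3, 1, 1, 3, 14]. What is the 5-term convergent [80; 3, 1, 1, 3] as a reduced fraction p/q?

Build up convergents one term at a time:
a_0 = 80: 80/1
a_1 = 3: 241/3
a_2 = 1: 321/4
a_3 = 1: 562/7
a_4 = 3: 2007/25

2007/25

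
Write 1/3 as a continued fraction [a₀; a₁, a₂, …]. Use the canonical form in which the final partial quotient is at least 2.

Repeatedly divide and take the remainder:
1 ÷ 3 → quotient 0, remainder 1
3 ÷ 1 → quotient 3, remainder 0

[0; 3]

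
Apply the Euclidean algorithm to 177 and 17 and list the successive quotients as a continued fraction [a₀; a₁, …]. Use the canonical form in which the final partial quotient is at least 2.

Repeatedly divide and take the remainder:
177 = 10·17 + 7, so a_0 = 10
17 = 2·7 + 3, so a_1 = 2
7 = 2·3 + 1, so a_2 = 2
3 = 3·1 + 0, so a_3 = 3

[10; 2, 2, 3]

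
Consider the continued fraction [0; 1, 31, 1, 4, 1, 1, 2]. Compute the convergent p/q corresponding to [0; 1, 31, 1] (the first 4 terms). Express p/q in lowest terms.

Collapse the nested fraction from the inside out:
Start with 1.
31 + 1/(1/1) = 31 + 1/1 = 32/1
1 + 1/(32/1) = 1 + 1/32 = 33/32
0 + 1/(33/32) = 0 + 32/33 = 32/33

32/33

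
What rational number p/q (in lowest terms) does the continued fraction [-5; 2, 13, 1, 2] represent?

Start with 2.
1 + 1/(2/1) = 1 + 1/2 = 3/2
13 + 1/(3/2) = 13 + 2/3 = 41/3
2 + 1/(41/3) = 2 + 3/41 = 85/41
-5 + 1/(85/41) = -5 + 41/85 = -384/85

-384/85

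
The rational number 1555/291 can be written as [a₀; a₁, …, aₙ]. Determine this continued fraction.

⌊1555/291⌋ = 5, remainder 100
⌊291/100⌋ = 2, remainder 91
⌊100/91⌋ = 1, remainder 9
⌊91/9⌋ = 10, remainder 1
⌊9/1⌋ = 9, remainder 0

[5; 2, 1, 10, 9]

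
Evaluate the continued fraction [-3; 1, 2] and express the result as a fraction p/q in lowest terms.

-7/3

Start with 2.
1 + 1/(2/1) = 1 + 1/2 = 3/2
-3 + 1/(3/2) = -3 + 2/3 = -7/3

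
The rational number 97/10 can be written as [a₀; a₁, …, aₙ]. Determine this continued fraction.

Apply division with remainder until the remainder is 0:
97 ÷ 10 → quotient 9, remainder 7
10 ÷ 7 → quotient 1, remainder 3
7 ÷ 3 → quotient 2, remainder 1
3 ÷ 1 → quotient 3, remainder 0

[9; 1, 2, 3]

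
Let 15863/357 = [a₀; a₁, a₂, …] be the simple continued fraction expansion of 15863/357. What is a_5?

Apply division with remainder until the remainder is 0:
15863 = 44·357 + 155, so a_0 = 44
357 = 2·155 + 47, so a_1 = 2
155 = 3·47 + 14, so a_2 = 3
47 = 3·14 + 5, so a_3 = 3
14 = 2·5 + 4, so a_4 = 2
5 = 1·4 + 1, so a_5 = 1

1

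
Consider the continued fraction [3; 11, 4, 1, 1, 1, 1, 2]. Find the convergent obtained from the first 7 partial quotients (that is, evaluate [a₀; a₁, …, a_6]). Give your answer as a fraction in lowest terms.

Use the convergent recurrence hₖ = aₖ·hₖ₋₁ + hₖ₋₂ (and likewise for the denominators kₖ):
a_0 = 3: 3/1
a_1 = 11: 34/11
a_2 = 4: 139/45
a_3 = 1: 173/56
a_4 = 1: 312/101
a_5 = 1: 485/157
a_6 = 1: 797/258

797/258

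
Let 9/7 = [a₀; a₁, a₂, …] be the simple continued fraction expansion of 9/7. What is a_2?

Run the Euclidean algorithm, recording each quotient:
9 ÷ 7 → quotient 1, remainder 2
7 ÷ 2 → quotient 3, remainder 1
2 ÷ 1 → quotient 2, remainder 0

2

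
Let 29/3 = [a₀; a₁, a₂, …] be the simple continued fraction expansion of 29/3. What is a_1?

Apply division with remainder until the remainder is 0:
⌊29/3⌋ = 9, remainder 2
⌊3/2⌋ = 1, remainder 1

1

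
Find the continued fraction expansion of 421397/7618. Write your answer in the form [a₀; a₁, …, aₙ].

Run the Euclidean algorithm, recording each quotient:
⌊421397/7618⌋ = 55, remainder 2407
⌊7618/2407⌋ = 3, remainder 397
⌊2407/397⌋ = 6, remainder 25
⌊397/25⌋ = 15, remainder 22
⌊25/22⌋ = 1, remainder 3
⌊22/3⌋ = 7, remainder 1
⌊3/1⌋ = 3, remainder 0

[55; 3, 6, 15, 1, 7, 3]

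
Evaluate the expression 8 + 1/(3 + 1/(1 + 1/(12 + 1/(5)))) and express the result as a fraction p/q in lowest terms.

Work from the innermost term outward:
Start with 5.
12 + 1/(5/1) = 12 + 1/5 = 61/5
1 + 1/(61/5) = 1 + 5/61 = 66/61
3 + 1/(66/61) = 3 + 61/66 = 259/66
8 + 1/(259/66) = 8 + 66/259 = 2138/259

2138/259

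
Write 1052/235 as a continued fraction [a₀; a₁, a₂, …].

[4; 2, 10, 5, 2]

Repeatedly divide and take the remainder:
⌊1052/235⌋ = 4, remainder 112
⌊235/112⌋ = 2, remainder 11
⌊112/11⌋ = 10, remainder 2
⌊11/2⌋ = 5, remainder 1
⌊2/1⌋ = 2, remainder 0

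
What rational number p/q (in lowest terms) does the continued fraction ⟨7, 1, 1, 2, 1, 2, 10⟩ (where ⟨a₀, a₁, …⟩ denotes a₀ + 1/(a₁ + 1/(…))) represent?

1493/197

Start with 10.
2 + 1/(10/1) = 2 + 1/10 = 21/10
1 + 1/(21/10) = 1 + 10/21 = 31/21
2 + 1/(31/21) = 2 + 21/31 = 83/31
1 + 1/(83/31) = 1 + 31/83 = 114/83
1 + 1/(114/83) = 1 + 83/114 = 197/114
7 + 1/(197/114) = 7 + 114/197 = 1493/197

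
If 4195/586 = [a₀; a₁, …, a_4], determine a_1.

6

4195 = 7·586 + 93, so a_0 = 7
586 = 6·93 + 28, so a_1 = 6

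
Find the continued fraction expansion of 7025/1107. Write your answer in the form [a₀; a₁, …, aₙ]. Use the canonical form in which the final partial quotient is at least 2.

[6; 2, 1, 8, 8, 2, 2]

Run the Euclidean algorithm, recording each quotient:
7025 = 6·1107 + 383, so a_0 = 6
1107 = 2·383 + 341, so a_1 = 2
383 = 1·341 + 42, so a_2 = 1
341 = 8·42 + 5, so a_3 = 8
42 = 8·5 + 2, so a_4 = 8
5 = 2·2 + 1, so a_5 = 2
2 = 2·1 + 0, so a_6 = 2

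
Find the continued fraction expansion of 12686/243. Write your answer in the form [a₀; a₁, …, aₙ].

12686 ÷ 243 → quotient 52, remainder 50
243 ÷ 50 → quotient 4, remainder 43
50 ÷ 43 → quotient 1, remainder 7
43 ÷ 7 → quotient 6, remainder 1
7 ÷ 1 → quotient 7, remainder 0

[52; 4, 1, 6, 7]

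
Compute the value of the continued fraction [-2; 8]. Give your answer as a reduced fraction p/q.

a_0 = -2: -2/1
a_1 = 8: -15/8

-15/8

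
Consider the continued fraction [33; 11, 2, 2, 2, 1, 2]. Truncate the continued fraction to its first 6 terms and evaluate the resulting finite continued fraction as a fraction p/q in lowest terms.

Collapse the nested fraction from the inside out:
Start with 1.
2 + 1/(1/1) = 2 + 1/1 = 3/1
2 + 1/(3/1) = 2 + 1/3 = 7/3
2 + 1/(7/3) = 2 + 3/7 = 17/7
11 + 1/(17/7) = 11 + 7/17 = 194/17
33 + 1/(194/17) = 33 + 17/194 = 6419/194

6419/194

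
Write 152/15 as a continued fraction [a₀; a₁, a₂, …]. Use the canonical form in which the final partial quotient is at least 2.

[10; 7, 2]

Repeatedly divide and take the remainder:
152 = 10·15 + 2, so a_0 = 10
15 = 7·2 + 1, so a_1 = 7
2 = 2·1 + 0, so a_2 = 2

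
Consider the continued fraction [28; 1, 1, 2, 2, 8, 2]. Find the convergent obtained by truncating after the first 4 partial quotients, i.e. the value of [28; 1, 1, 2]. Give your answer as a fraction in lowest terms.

a_0 = 28: 28/1
a_1 = 1: 29/1
a_2 = 1: 57/2
a_3 = 2: 143/5

143/5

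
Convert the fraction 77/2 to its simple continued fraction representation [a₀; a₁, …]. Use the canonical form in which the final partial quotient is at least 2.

Apply division with remainder until the remainder is 0:
⌊77/2⌋ = 38, remainder 1
⌊2/1⌋ = 2, remainder 0

[38; 2]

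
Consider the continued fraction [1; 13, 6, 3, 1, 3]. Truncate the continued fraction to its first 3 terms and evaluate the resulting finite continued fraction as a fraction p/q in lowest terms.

85/79

Work from the innermost term outward:
Start with 6.
13 + 1/(6/1) = 13 + 1/6 = 79/6
1 + 1/(79/6) = 1 + 6/79 = 85/79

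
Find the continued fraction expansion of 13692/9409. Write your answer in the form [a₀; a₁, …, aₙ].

⌊13692/9409⌋ = 1, remainder 4283
⌊9409/4283⌋ = 2, remainder 843
⌊4283/843⌋ = 5, remainder 68
⌊843/68⌋ = 12, remainder 27
⌊68/27⌋ = 2, remainder 14
⌊27/14⌋ = 1, remainder 13
⌊14/13⌋ = 1, remainder 1
⌊13/1⌋ = 13, remainder 0

[1; 2, 5, 12, 2, 1, 1, 13]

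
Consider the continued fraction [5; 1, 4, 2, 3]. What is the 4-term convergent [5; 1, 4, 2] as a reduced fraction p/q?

64/11

Collapse the nested fraction from the inside out:
Start with 2.
4 + 1/(2/1) = 4 + 1/2 = 9/2
1 + 1/(9/2) = 1 + 2/9 = 11/9
5 + 1/(11/9) = 5 + 9/11 = 64/11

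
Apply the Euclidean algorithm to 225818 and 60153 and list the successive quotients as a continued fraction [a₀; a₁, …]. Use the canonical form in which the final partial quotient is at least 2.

[3; 1, 3, 15, 7, 34, 1, 3]

225818 = 3·60153 + 45359, so a_0 = 3
60153 = 1·45359 + 14794, so a_1 = 1
45359 = 3·14794 + 977, so a_2 = 3
14794 = 15·977 + 139, so a_3 = 15
977 = 7·139 + 4, so a_4 = 7
139 = 34·4 + 3, so a_5 = 34
4 = 1·3 + 1, so a_6 = 1
3 = 3·1 + 0, so a_7 = 3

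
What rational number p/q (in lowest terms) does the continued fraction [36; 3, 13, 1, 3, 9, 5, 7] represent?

2088241/57487

Start with 7.
5 + 1/(7/1) = 5 + 1/7 = 36/7
9 + 1/(36/7) = 9 + 7/36 = 331/36
3 + 1/(331/36) = 3 + 36/331 = 1029/331
1 + 1/(1029/331) = 1 + 331/1029 = 1360/1029
13 + 1/(1360/1029) = 13 + 1029/1360 = 18709/1360
3 + 1/(18709/1360) = 3 + 1360/18709 = 57487/18709
36 + 1/(57487/18709) = 36 + 18709/57487 = 2088241/57487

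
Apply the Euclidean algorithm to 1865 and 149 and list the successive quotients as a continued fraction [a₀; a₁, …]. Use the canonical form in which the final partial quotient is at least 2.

Repeatedly divide and take the remainder:
1865 ÷ 149 → quotient 12, remainder 77
149 ÷ 77 → quotient 1, remainder 72
77 ÷ 72 → quotient 1, remainder 5
72 ÷ 5 → quotient 14, remainder 2
5 ÷ 2 → quotient 2, remainder 1
2 ÷ 1 → quotient 2, remainder 0

[12; 1, 1, 14, 2, 2]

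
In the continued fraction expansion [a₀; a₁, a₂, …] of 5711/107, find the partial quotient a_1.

⌊5711/107⌋ = 53, remainder 40
⌊107/40⌋ = 2, remainder 27

2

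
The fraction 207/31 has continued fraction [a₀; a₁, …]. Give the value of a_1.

⌊207/31⌋ = 6, remainder 21
⌊31/21⌋ = 1, remainder 10

1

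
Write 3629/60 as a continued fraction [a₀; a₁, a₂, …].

Run the Euclidean algorithm, recording each quotient:
⌊3629/60⌋ = 60, remainder 29
⌊60/29⌋ = 2, remainder 2
⌊29/2⌋ = 14, remainder 1
⌊2/1⌋ = 2, remainder 0

[60; 2, 14, 2]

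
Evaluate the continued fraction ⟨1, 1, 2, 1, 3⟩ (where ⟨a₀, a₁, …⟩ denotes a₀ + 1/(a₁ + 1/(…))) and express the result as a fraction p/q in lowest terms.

Work from the innermost term outward:
Start with 3.
1 + 1/(3/1) = 1 + 1/3 = 4/3
2 + 1/(4/3) = 2 + 3/4 = 11/4
1 + 1/(11/4) = 1 + 4/11 = 15/11
1 + 1/(15/11) = 1 + 11/15 = 26/15

26/15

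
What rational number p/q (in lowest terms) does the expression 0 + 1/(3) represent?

1/3

Build up convergents one term at a time:
a_0 = 0: 0/1
a_1 = 3: 1/3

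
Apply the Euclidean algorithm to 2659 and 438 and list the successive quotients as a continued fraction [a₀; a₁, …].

2659 = 6·438 + 31, so a_0 = 6
438 = 14·31 + 4, so a_1 = 14
31 = 7·4 + 3, so a_2 = 7
4 = 1·3 + 1, so a_3 = 1
3 = 3·1 + 0, so a_4 = 3

[6; 14, 7, 1, 3]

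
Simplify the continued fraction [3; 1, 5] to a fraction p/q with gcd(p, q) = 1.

a_0 = 3: 3/1
a_1 = 1: 4/1
a_2 = 5: 23/6

23/6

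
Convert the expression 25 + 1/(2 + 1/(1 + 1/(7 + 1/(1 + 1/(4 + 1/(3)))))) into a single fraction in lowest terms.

Start with 3.
4 + 1/(3/1) = 4 + 1/3 = 13/3
1 + 1/(13/3) = 1 + 3/13 = 16/13
7 + 1/(16/13) = 7 + 13/16 = 125/16
1 + 1/(125/16) = 1 + 16/125 = 141/125
2 + 1/(141/125) = 2 + 125/141 = 407/141
25 + 1/(407/141) = 25 + 141/407 = 10316/407

10316/407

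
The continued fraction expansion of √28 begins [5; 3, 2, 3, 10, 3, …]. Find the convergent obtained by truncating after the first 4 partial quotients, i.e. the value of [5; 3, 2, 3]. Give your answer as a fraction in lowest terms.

a_0 = 5: 5/1
a_1 = 3: 16/3
a_2 = 2: 37/7
a_3 = 3: 127/24

127/24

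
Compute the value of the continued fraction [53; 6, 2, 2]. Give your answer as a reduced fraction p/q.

1701/32

a_0 = 53: 53/1
a_1 = 6: 319/6
a_2 = 2: 691/13
a_3 = 2: 1701/32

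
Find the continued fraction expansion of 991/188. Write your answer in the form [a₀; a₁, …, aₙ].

991 ÷ 188 → quotient 5, remainder 51
188 ÷ 51 → quotient 3, remainder 35
51 ÷ 35 → quotient 1, remainder 16
35 ÷ 16 → quotient 2, remainder 3
16 ÷ 3 → quotient 5, remainder 1
3 ÷ 1 → quotient 3, remainder 0

[5; 3, 1, 2, 5, 3]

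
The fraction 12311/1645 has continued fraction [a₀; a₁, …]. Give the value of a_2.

⌊12311/1645⌋ = 7, remainder 796
⌊1645/796⌋ = 2, remainder 53
⌊796/53⌋ = 15, remainder 1

15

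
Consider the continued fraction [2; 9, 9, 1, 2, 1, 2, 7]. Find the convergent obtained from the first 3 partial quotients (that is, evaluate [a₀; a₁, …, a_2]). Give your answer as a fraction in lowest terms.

Compute successive convergents:
a_0 = 2: 2/1
a_1 = 9: 19/9
a_2 = 9: 173/82

173/82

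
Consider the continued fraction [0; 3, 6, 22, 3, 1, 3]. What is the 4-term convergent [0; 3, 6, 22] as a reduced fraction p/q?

133/421

a_0 = 0: 0/1
a_1 = 3: 1/3
a_2 = 6: 6/19
a_3 = 22: 133/421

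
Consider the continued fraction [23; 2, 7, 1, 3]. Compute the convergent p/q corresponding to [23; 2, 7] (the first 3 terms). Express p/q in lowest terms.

Start with 7.
2 + 1/(7/1) = 2 + 1/7 = 15/7
23 + 1/(15/7) = 23 + 7/15 = 352/15

352/15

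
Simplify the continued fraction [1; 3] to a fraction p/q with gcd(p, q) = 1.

a_0 = 1: 1/1
a_1 = 3: 4/3

4/3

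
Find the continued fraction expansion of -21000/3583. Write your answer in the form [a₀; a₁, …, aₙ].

[-6; 7, 5, 7, 2, 6]

Run the Euclidean algorithm, recording each quotient:
-21000 ÷ 3583 → quotient -6, remainder 498
3583 ÷ 498 → quotient 7, remainder 97
498 ÷ 97 → quotient 5, remainder 13
97 ÷ 13 → quotient 7, remainder 6
13 ÷ 6 → quotient 2, remainder 1
6 ÷ 1 → quotient 6, remainder 0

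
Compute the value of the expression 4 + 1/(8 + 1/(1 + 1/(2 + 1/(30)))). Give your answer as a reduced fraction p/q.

Start with 30.
2 + 1/(30/1) = 2 + 1/30 = 61/30
1 + 1/(61/30) = 1 + 30/61 = 91/61
8 + 1/(91/61) = 8 + 61/91 = 789/91
4 + 1/(789/91) = 4 + 91/789 = 3247/789

3247/789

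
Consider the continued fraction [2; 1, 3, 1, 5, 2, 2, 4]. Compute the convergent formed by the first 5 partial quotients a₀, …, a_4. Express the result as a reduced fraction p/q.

Start with 5.
1 + 1/(5/1) = 1 + 1/5 = 6/5
3 + 1/(6/5) = 3 + 5/6 = 23/6
1 + 1/(23/6) = 1 + 6/23 = 29/23
2 + 1/(29/23) = 2 + 23/29 = 81/29

81/29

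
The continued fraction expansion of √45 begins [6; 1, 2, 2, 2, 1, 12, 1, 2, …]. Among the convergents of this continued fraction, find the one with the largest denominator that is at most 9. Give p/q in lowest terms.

47/7

a_0 = 6: 6/1  (≤ bound)
a_1 = 1: 7/1  (≤ bound)
a_2 = 2: 20/3  (≤ bound)
a_3 = 2: 47/7  (≤ bound)
a_4 = 2: 114/17  (> 9, stop)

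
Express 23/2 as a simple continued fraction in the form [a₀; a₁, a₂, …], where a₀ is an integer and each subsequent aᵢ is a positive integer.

[11; 2]

Run the Euclidean algorithm, recording each quotient:
23 ÷ 2 → quotient 11, remainder 1
2 ÷ 1 → quotient 2, remainder 0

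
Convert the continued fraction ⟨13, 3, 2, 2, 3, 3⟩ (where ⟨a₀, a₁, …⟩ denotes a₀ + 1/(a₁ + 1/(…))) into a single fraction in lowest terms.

2539/191

Start with 3.
3 + 1/(3/1) = 3 + 1/3 = 10/3
2 + 1/(10/3) = 2 + 3/10 = 23/10
2 + 1/(23/10) = 2 + 10/23 = 56/23
3 + 1/(56/23) = 3 + 23/56 = 191/56
13 + 1/(191/56) = 13 + 56/191 = 2539/191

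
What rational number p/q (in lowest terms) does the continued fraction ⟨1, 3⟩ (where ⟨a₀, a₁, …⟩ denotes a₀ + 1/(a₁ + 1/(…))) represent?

4/3

a_0 = 1: 1/1
a_1 = 3: 4/3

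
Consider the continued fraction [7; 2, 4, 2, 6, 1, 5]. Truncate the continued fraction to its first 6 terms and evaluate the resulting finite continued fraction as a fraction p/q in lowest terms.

1110/149

Collapse the nested fraction from the inside out:
Start with 1.
6 + 1/(1/1) = 6 + 1/1 = 7/1
2 + 1/(7/1) = 2 + 1/7 = 15/7
4 + 1/(15/7) = 4 + 7/15 = 67/15
2 + 1/(67/15) = 2 + 15/67 = 149/67
7 + 1/(149/67) = 7 + 67/149 = 1110/149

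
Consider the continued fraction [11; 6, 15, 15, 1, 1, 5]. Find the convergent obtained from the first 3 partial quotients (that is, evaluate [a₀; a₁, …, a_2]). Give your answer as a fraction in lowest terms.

1016/91

Collapse the nested fraction from the inside out:
Start with 15.
6 + 1/(15/1) = 6 + 1/15 = 91/15
11 + 1/(91/15) = 11 + 15/91 = 1016/91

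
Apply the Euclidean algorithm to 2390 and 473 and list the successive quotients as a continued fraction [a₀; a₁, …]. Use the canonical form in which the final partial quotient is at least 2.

Repeatedly divide and take the remainder:
2390 = 5·473 + 25, so a_0 = 5
473 = 18·25 + 23, so a_1 = 18
25 = 1·23 + 2, so a_2 = 1
23 = 11·2 + 1, so a_3 = 11
2 = 2·1 + 0, so a_4 = 2

[5; 18, 1, 11, 2]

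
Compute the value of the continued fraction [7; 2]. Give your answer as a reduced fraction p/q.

15/2

a_0 = 7: 7/1
a_1 = 2: 15/2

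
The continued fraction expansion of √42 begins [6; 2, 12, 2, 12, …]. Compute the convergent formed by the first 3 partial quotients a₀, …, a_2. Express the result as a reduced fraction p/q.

162/25

a_0 = 6: 6/1
a_1 = 2: 13/2
a_2 = 12: 162/25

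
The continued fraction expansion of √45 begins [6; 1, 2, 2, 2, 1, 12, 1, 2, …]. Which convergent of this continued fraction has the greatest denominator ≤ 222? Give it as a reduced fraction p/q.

a_0 = 6: 6/1  (≤ bound)
a_1 = 1: 7/1  (≤ bound)
a_2 = 2: 20/3  (≤ bound)
a_3 = 2: 47/7  (≤ bound)
a_4 = 2: 114/17  (≤ bound)
a_5 = 1: 161/24  (≤ bound)
a_6 = 12: 2046/305  (> 222, stop)

161/24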